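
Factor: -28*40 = -1*2^5*5^1*7^1 = -1120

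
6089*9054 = 55129806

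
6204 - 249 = 5955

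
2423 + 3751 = 6174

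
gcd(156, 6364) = 4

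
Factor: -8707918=-1 * 2^1 * 4353959^1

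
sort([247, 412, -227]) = [-227, 247, 412]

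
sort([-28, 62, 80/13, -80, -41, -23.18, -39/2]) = [-80, -41, -28, -23.18, -39/2, 80/13, 62]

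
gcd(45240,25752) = 696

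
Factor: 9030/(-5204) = -1*2^(-1)*3^1*5^1*7^1*43^1*1301^(-1) = -4515/2602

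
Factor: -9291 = -1 * 3^1 * 19^1 * 163^1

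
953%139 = 119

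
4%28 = 4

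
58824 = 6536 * 9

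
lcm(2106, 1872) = 16848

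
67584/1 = 67584 = 67584.00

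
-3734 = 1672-5406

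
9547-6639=2908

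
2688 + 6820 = 9508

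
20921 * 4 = 83684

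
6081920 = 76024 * 80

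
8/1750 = 4/875 ≈ 0.00457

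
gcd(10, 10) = 10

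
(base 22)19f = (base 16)2b9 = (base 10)697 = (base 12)4a1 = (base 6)3121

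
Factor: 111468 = 2^2*3^1*7^1*1327^1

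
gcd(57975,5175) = 75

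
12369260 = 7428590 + 4940670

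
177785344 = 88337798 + 89447546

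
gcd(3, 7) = 1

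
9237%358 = 287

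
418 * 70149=29322282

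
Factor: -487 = -1 * 487^1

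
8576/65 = 131 + 61/65≈131.94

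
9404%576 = 188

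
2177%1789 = 388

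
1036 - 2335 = -1299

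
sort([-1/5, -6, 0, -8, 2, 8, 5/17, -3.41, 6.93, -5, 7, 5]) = [-8, -6, -5, -3.41, -1/5, 0, 5/17, 2, 5, 6.93, 7, 8]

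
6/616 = 3/308 ≈ 0.00974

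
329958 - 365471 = -35513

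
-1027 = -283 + -744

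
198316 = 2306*86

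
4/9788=1/2447≈0.000409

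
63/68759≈0.000916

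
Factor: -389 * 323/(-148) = 2^(-2) * 17^1 * 19^1 * 37^(-1) * 389^1 = 125647/148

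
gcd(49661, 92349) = 1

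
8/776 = 1/97 ≈ 0.0103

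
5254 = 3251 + 2003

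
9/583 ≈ 0.0154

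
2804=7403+-4599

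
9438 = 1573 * 6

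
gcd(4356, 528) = 132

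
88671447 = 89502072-830625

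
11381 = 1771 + 9610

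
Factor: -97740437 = -1*97740437^1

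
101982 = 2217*46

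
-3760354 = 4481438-8241792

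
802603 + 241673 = 1044276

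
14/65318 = 7/32659 ≈ 0.000214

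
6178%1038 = 988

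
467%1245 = 467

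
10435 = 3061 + 7374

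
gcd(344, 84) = 4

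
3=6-3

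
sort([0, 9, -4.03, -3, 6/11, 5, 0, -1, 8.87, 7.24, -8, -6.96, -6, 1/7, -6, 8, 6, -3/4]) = [-8, -6.96, -6, -6, -4.03, -3, -1, -3/4, 0, 0, 1/7, 6/11, 5, 6, 7.24, 8, 8.87, 9]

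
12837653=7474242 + 5363411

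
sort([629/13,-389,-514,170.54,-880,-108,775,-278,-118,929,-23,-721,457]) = [-880,-721,-514,-389,-278,-118,-108,-23,629/13,170.54,457,775,929]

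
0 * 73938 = 0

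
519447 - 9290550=-8771103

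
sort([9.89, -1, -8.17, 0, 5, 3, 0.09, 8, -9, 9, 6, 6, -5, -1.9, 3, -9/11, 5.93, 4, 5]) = [-9, -8.17, -5, -1.9, -1, -9/11, 0, 0.09, 3, 3, 4, 5, 5, 5.93, 6, 6, 8, 9, 9.89]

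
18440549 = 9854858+8585691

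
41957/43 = 975 + 32/43≈975.74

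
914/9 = 101 + 5/9 ≈ 101.56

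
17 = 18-1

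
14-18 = -4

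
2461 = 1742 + 719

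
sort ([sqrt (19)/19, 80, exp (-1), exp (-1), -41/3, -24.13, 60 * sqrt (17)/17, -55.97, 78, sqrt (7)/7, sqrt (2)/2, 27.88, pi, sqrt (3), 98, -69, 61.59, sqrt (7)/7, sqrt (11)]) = [-69, -55.97, -24.13, -41/3, sqrt (19)/19, exp (-1), exp (-1), sqrt (7)/7, sqrt (7)/7, sqrt (2)/2, sqrt (3), pi, sqrt (11), 60 * sqrt (17)/17, 27.88, 61.59, 78, 80, 98]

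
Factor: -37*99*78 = -1*2^1*3^3*11^1*13^1*37^1 = -285714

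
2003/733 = 2+537/733 ≈ 2.73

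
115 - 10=105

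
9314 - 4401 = 4913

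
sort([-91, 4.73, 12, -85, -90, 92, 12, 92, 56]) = [-91, -90, -85, 4.73, 12, 12, 56, 92, 92]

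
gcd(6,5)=1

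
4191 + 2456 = 6647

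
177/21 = 8 + 3/7 ≈ 8.43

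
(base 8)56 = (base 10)46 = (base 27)1j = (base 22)22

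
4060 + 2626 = 6686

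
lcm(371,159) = 1113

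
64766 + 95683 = 160449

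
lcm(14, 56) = 56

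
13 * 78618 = 1022034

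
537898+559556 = 1097454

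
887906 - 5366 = 882540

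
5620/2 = 2810 = 2810.00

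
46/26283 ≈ 0.00175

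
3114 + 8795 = 11909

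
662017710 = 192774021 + 469243689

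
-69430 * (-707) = 49087010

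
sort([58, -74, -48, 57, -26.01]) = [-74, -48, -26.01, 57, 58]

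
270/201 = 1 + 23/67 ≈ 1.34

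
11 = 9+2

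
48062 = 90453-42391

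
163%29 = 18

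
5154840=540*9546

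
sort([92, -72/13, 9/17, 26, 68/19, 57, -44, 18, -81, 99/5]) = [-81, -44, -72/13, 9/17, 68/19, 18, 99/5, 26, 57, 92]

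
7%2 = 1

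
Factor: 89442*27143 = 2^1*3^2*4969^1*27143^1 = 2427724206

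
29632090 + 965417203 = 995049293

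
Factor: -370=-1*2^1*5^1*37^1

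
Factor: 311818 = 2^1*13^1*67^1*179^1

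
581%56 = 21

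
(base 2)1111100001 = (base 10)993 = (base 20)29d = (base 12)6a9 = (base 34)t7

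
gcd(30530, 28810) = 430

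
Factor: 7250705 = 5^1*7^1*11^1*37^1*509^1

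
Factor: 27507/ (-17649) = -1 * 3^ (-1) * 37^ (-1) * 173^1 = -173/111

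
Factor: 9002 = 2^1 * 7^1 * 643^1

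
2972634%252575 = 194309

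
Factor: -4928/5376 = -1*2^(-2)*3^(-1)*11^1 = -11/12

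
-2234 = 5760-7994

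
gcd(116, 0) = 116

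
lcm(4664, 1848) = 97944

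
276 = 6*46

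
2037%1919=118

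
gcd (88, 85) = 1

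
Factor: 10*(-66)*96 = -1*2^7*3^2*5^1*11^1 = -63360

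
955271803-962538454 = -7266651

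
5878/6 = 2939/3 ≈ 979.67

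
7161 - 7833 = -672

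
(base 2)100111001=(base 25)cd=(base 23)de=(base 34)97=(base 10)313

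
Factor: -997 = -1 * 997^1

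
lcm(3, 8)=24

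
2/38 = 1/19 ≈ 0.0526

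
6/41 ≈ 0.146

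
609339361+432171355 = 1041510716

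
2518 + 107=2625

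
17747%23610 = 17747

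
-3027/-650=4 + 427/650 ≈ 4.66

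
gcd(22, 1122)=22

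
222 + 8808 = 9030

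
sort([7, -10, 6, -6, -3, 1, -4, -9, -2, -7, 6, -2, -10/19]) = [-10, -9, -7, -6, -4, -3, -2, -2, -10/19, 1, 6, 6, 7]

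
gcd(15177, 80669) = 1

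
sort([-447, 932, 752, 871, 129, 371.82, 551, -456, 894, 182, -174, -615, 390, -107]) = [-615, -456, -447, -174, -107, 129, 182, 371.82, 390, 551, 752, 871, 894, 932]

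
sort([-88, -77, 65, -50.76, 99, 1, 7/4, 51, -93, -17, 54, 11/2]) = [-93, -88, -77, -50.76, -17, 1, 7/4, 11/2, 51, 54, 65, 99]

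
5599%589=298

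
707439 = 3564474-2857035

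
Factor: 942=2^1 * 3^1 * 157^1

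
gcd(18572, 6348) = 4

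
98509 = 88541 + 9968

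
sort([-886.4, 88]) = [-886.4, 88]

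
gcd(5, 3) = 1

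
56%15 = 11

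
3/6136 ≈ 0.000489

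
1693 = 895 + 798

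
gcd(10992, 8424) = 24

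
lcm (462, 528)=3696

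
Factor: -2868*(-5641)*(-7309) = -1*2^2*3^1*239^1*5641^1*7309^1 = -118247837892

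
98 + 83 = 181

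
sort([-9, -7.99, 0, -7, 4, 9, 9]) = [-9, -7.99, -7, 0, 4, 9, 9]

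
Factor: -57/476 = -1*2^(-2)*3^1*7^(-1)*17^(-1)*19^1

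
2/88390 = 1/44195 ≈ 0.0000226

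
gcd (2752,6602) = 2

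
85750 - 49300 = 36450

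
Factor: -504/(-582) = 2^2*3^1*7^1*97^(-1) = 84/97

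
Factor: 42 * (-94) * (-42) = 2^3 * 3^2 * 7^2 * 47^1 = 165816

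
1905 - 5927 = -4022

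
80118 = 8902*9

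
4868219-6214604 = -1346385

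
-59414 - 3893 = -63307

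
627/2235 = 209/745 ≈ 0.281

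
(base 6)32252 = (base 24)7g8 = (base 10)4424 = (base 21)a0e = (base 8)10510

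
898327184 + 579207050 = 1477534234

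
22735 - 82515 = -59780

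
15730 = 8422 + 7308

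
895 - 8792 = -7897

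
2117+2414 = 4531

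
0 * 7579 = 0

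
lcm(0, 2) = 0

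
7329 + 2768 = 10097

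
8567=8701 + -134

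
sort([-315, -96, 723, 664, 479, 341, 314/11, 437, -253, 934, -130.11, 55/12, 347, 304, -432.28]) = [-432.28, -315, -253, -130.11, -96, 55/12, 314/11, 304, 341, 347, 437, 479, 664, 723, 934]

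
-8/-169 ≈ 0.0473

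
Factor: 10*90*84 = 2^4*3^3*5^2*7^1 = 75600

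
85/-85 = -1 = -1.00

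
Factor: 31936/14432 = 2^1*11^(-1)*41^(-1)*499^1 = 998/451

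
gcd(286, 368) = 2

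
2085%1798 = 287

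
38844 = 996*39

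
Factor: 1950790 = 2^1 * 5^1 * 373^1 * 523^1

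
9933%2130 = 1413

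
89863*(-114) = -10244382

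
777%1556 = 777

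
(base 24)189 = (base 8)1411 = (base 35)m7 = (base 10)777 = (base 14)3d7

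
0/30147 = 0 = 0.00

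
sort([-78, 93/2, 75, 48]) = [-78, 93/2, 48, 75]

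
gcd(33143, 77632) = 1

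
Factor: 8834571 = 3^2 * 101^1 * 9719^1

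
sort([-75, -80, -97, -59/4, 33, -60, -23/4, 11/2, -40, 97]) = [-97, -80, -75, -60, -40, -59/4, -23/4, 11/2, 33, 97]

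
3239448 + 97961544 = 101200992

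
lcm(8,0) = 0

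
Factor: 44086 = 2^1*7^1*47^1*67^1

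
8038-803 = 7235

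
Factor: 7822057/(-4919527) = -1 * 17^1 * 127^1 * 3623^1 * 4919527^(-1)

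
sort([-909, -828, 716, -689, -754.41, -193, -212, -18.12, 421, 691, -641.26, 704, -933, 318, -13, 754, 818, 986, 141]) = [-933, -909, -828, -754.41, -689, -641.26, -212, -193, -18.12, -13, 141, 318, 421, 691, 704, 716, 754, 818, 986]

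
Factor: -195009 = -1*3^1*65003^1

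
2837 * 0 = 0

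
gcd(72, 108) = 36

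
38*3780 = 143640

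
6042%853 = 71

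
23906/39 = 612+38/39 ≈ 612.97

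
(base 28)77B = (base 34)4VH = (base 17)12C0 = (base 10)5695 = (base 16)163F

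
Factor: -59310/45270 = -1*503^(-1)*659^1 = -659/503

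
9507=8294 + 1213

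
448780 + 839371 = 1288151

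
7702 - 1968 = 5734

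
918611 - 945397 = -26786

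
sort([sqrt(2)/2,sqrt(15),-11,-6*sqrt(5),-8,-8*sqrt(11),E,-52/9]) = [-8*sqrt(11),-6*sqrt(5),-11,-8,-52/9,sqrt(2)/2,E,sqrt(15)]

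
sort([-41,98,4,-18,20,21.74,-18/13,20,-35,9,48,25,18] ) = [-41,-35,-18,-18/13,4,9,18,20,20,21.74,25,48,98] 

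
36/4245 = 12/1415 ≈ 0.00848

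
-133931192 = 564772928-698704120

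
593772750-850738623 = -256965873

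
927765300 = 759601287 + 168164013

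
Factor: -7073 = -1*11^1*643^1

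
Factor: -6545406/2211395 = -1 * 2^1 * 3^1 * 5^(-1) * 7^1 * 29^(-1) * 151^(-1) * 1543^1 = -64806/21895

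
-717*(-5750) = 4122750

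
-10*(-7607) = 76070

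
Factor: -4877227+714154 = -1*3^1*1387691^1 = -4163073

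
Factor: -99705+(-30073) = -1 * 2^1 * 11^1 * 17^1 * 347^1 = -129778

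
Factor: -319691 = -1 * 319691^1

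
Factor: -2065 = -1 * 5^1 * 7^1 * 59^1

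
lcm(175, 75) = 525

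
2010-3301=-1291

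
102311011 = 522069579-419758568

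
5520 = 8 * 690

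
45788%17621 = 10546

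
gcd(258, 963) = 3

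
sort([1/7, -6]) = [-6, 1/7]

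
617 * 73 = 45041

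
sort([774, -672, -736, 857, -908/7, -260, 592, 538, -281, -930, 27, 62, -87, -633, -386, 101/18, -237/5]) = [-930, -736, -672, -633, -386, -281, -260, -908/7, -87, -237/5, 101/18, 27, 62, 538, 592, 774, 857]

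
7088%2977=1134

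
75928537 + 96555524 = 172484061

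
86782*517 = 44866294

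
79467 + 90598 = 170065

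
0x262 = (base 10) 610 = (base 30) ka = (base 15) 2aa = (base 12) 42a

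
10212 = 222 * 46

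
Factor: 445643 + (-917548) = -1 * 5^1 * 7^1 * 97^1 * 139^1 = -471905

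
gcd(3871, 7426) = 79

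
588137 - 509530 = 78607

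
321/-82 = -3 - 75/82 ≈ -3.91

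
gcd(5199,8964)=3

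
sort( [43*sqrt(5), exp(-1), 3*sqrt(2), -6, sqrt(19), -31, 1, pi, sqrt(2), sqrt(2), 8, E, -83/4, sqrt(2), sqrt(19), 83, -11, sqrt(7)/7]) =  [-31, -83/4, -11, -6, exp(-1), sqrt(7)/7, 1, sqrt(2), sqrt(2), sqrt(2), E, pi, 3*sqrt(2), sqrt(19), sqrt(19), 8, 83, 43*sqrt(5)]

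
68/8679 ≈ 0.00784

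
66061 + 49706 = 115767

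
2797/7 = 399+4/7 ≈ 399.57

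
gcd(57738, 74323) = 1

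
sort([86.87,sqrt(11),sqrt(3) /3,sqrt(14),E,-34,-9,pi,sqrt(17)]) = [-34,-9,sqrt(3) /3,E,pi,sqrt(11),sqrt(14),sqrt(17),86.87]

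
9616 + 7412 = 17028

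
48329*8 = 386632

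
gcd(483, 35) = 7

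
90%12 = 6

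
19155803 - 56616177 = -37460374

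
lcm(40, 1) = 40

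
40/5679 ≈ 0.00704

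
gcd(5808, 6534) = 726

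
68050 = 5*13610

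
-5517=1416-6933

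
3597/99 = 36+1/3 ≈ 36.33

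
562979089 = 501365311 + 61613778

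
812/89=9 + 11/89 ≈ 9.12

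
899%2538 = 899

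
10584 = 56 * 189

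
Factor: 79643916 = 2^2 * 3^2 * 11^1 * 201121^1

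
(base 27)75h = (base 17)1132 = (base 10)5255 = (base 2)1010010000111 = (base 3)21012122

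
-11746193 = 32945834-44692027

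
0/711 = 0 = 0.00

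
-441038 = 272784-713822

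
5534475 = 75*73793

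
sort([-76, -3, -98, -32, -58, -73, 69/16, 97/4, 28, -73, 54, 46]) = [-98, -76, -73, -73, -58, -32, -3, 69/16, 97/4, 28, 46, 54]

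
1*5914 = 5914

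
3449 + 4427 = 7876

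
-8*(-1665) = 13320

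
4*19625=78500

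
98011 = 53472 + 44539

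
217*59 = 12803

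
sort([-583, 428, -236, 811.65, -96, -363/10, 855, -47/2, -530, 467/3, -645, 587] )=[-645, -583, -530, -236, -96, -363/10, -47/2, 467/3, 428, 587, 811.65, 855] 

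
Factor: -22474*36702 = -1*2^2*3^2*17^1*661^1*2039^1 = -824840748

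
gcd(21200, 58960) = 80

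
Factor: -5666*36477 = -1*2^1*3^3*7^1*193^1*2833^1 = -206678682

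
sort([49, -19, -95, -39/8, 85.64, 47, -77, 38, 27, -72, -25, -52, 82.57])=[-95, -77, -72, -52, -25, -19, -39/8, 27, 38, 47, 49, 82.57, 85.64]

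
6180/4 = 1545 = 1545.00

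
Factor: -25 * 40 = -1 * 2^3 * 5^3 = -1000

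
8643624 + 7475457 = 16119081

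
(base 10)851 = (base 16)353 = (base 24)1bb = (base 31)re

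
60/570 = 2/19 ≈ 0.105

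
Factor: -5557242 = -1 * 2^1 * 3^1 * 193^1 * 4799^1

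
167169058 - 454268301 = -287099243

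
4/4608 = 1/1152 ≈ 0.000868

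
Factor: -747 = -1 * 3^2 * 83^1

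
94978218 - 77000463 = 17977755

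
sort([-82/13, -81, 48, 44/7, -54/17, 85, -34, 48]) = [-81, -34, -82/13, -54/17, 44/7, 48, 48, 85]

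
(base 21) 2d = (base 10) 55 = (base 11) 50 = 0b110111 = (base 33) 1m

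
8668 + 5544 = 14212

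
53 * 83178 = 4408434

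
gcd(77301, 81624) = 3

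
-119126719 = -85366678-33760041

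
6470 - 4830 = 1640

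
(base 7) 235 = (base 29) 48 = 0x7c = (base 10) 124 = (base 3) 11121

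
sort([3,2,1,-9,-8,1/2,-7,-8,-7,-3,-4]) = [-9,-8,-8,-7,-7,-4,-3,1/2,1,2,3]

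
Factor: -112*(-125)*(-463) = -1*2^4*5^3*7^1*463^1 = -6482000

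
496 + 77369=77865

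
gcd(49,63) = 7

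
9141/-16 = -571 - 5/16 ≈ -571.31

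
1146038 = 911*1258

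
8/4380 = 2/1095 ≈ 0.00183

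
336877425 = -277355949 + 614233374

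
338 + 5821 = 6159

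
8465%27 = 14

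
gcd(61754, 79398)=8822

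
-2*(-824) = 1648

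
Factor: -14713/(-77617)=14713^1*77617^(-1)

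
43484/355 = 122 + 174/355 ≈ 122.49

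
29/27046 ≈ 0.00107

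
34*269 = 9146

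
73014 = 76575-3561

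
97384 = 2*48692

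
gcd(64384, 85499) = 1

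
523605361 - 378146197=145459164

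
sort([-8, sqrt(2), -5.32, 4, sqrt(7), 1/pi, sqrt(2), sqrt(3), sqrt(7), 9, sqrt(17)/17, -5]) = [-8, -5.32, -5, sqrt(17)/17, 1/pi, sqrt(2), sqrt(2), sqrt(3), sqrt(7), sqrt(7), 4, 9]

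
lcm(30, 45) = 90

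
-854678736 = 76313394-930992130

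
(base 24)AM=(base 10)262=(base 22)BK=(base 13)172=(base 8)406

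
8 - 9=-1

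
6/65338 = 3/32669 ≈ 0.0000918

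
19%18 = 1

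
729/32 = 22 + 25/32 ≈ 22.78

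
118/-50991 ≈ -0.00231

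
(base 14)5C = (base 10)82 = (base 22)3G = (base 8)122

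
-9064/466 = -19 - 105/233≈-19.45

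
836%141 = 131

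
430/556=215/278 ≈ 0.773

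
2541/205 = 12 + 81/205 ≈ 12.40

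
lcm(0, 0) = 0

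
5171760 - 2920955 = 2250805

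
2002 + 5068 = 7070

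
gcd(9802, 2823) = 1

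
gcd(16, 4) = 4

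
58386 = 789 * 74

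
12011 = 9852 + 2159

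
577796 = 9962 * 58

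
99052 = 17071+81981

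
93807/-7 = -13401 = -13401.00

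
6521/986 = 6 + 605/986 ≈ 6.61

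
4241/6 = 706+5/6 ≈ 706.83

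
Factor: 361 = 19^2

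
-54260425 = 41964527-96224952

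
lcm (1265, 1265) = 1265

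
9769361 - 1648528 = 8120833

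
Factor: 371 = 7^1 * 53^1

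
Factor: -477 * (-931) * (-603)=-1 * 3^4 * 7^2 * 19^1 * 53^1 * 67^1=-267784461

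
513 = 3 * 171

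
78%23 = 9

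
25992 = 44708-18716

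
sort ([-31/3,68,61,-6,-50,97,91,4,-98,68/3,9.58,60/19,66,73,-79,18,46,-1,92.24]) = [-98,-79,-50,-31/3,-6,-1,60/19,4,9.58,18,68/3,46,61,66,68,73,91,92.24,97]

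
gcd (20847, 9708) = 3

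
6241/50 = 124 + 41/50 = 124.82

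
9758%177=23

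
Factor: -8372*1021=-1*2^2*7^1*13^1*23^1*1021^1=-8547812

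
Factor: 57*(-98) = -1*2^1*3^1*7^2*19^1 = -5586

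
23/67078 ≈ 0.000343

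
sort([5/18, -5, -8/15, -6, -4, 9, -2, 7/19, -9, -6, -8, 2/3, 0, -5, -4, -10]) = [-10, -9, -8, -6, -6, -5, -5, -4, -4, -2, -8/15, 0, 5/18, 7/19, 2/3, 9]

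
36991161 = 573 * 64557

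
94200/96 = 981 + 1/4 = 981.25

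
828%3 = 0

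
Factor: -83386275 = -1 * 3^1 * 5^2 * 7^1 * 17^1 * 9343^1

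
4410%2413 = 1997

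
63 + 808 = 871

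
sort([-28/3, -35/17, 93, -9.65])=[-9.65, -28/3, -35/17, 93]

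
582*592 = 344544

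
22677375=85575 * 265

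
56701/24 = 2362 + 13/24 ≈ 2362.54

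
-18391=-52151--33760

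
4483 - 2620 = 1863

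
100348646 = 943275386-842926740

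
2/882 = 1/441 ≈ 0.00227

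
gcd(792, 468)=36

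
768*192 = 147456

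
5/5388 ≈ 0.000928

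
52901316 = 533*99252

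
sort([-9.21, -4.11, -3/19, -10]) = [-10, -9.21, -4.11, -3/19]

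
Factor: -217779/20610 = -1 * 2^(-1) * 3^(-1) * 5^(-1) * 317^1 = -317/30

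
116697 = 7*16671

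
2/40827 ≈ 0.0000490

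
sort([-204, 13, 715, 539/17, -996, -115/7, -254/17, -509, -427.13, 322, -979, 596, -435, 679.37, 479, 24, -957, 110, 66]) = [-996, -979, -957, -509, -435, -427.13, -204, -115/7, -254/17, 13, 24, 539/17, 66, 110, 322, 479, 596, 679.37, 715]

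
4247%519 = 95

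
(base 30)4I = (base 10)138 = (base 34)42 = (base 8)212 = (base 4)2022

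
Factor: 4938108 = 2^2*3^1*7^1*58787^1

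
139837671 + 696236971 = 836074642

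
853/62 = 13 + 47/62 ≈ 13.76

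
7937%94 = 41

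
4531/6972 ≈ 0.650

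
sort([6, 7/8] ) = [7/8, 6] 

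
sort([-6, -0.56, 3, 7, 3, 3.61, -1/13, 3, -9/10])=[-6, -9/10, -0.56, -1/13, 3, 3, 3, 3.61, 7]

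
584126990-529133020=54993970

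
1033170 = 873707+159463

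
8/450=4/225 ≈ 0.0178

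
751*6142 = 4612642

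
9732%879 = 63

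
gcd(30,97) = 1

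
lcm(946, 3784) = 3784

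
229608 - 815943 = -586335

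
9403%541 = 206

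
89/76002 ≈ 0.00117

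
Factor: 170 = 2^1*5^1*17^1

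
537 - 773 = -236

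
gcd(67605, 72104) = 1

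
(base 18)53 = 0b1011101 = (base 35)2n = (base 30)33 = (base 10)93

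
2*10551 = 21102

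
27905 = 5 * 5581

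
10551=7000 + 3551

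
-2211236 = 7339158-9550394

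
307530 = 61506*5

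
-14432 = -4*3608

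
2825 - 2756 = 69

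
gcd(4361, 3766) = 7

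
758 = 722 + 36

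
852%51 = 36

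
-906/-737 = 1 + 169/737 ≈ 1.23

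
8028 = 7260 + 768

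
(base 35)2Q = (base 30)36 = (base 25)3L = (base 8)140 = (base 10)96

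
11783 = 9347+2436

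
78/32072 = 39/16036≈0.00243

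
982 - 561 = 421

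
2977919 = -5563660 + 8541579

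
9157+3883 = 13040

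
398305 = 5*79661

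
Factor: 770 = 2^1*5^1*7^1*11^1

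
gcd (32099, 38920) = 1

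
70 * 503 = 35210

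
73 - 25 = 48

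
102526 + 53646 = 156172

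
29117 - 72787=-43670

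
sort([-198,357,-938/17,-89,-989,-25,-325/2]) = [-989,-198,-325/2,-89,-938/17,-25,357]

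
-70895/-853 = 83 + 96/853≈83.11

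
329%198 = 131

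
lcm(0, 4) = 0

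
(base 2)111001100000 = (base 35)305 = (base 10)3680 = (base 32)3j0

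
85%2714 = 85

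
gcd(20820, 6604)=4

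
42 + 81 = 123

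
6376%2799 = 778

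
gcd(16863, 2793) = 21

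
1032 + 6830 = 7862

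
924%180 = 24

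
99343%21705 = 12523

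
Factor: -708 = -1*2^2*3^1*59^1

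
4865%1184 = 129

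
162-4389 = -4227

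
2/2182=1/1091≈0.000917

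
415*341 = 141515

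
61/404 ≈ 0.151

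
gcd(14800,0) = 14800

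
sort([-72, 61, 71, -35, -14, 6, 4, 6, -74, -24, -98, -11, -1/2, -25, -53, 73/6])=[-98, -74, -72, -53, -35, -25, -24, -14, -11, -1/2, 4, 6, 6, 73/6, 61, 71]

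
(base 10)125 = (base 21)5k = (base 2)1111101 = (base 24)55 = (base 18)6h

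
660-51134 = -50474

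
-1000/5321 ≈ -0.188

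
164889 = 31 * 5319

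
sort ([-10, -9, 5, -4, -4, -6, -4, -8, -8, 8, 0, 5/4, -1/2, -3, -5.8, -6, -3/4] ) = [-10, -9, -8, -8, -6, -6, -5.8, -4, -4, -4, -3, -3/4, -1/2, 0, 5/4, 5, 8] 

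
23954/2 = 11977 = 11977.00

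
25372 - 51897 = -26525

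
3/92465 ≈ 0.0000324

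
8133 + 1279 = 9412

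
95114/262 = 47557/131≈363.03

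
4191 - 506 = 3685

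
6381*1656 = 10566936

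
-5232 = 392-5624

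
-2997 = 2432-5429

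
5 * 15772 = 78860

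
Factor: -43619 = -1*53^1*823^1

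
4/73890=2/36945 ≈ 0.0000541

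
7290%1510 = 1250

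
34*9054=307836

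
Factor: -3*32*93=-1*2^5*3^2*31^1=-8928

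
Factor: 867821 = 227^1*3823^1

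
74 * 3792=280608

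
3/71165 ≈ 0.0000422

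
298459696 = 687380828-388921132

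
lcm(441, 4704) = 14112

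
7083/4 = 1770+3/4 = 1770.75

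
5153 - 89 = 5064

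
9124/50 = 182 + 12/25 = 182.48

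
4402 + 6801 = 11203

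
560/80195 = 112/16039 ≈ 0.00698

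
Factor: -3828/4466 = -1*2^1*3^1*7^(-1) = -6/7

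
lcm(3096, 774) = 3096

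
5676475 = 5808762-132287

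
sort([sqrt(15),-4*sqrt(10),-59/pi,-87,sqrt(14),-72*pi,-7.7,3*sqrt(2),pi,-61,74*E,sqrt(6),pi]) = [-72*pi,-87,-61,-59/pi,-4*sqrt(10),-7.7,sqrt(6),pi,pi,sqrt(14),sqrt(15),3*sqrt(2),74*E]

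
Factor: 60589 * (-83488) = -1 * 2^5 * 2609^1 * 60589^1 = -5058454432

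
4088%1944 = 200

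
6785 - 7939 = -1154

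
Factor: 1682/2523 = 2^1 * 3^(-1) = 2/3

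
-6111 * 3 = -18333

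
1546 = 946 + 600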